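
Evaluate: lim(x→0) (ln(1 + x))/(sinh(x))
This is a 0/0 indeterminate form.

Apply L'Hôpital's rule: differentiate numerator and denominator separately.
  f(x) = ln(x + 1)   ⇒   f'(x) = 1/(x + 1)
  g(x) = sinh(x)   ⇒   g'(x) = cosh(x)
  lim(x→0) f'(x)/g'(x) = lim(x→0) (1/(x + 1))/(cosh(x))
  = 1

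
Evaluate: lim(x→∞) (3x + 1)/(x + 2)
This is an ∞/∞ indeterminate form.

Apply L'Hôpital's rule: differentiate numerator and denominator separately.
  f(x) = 3·x + 1   ⇒   f'(x) = 3
  g(x) = x + 2   ⇒   g'(x) = 1
  lim(x→∞) f'(x)/g'(x) = lim(x→∞) (3)/(1)
  = 3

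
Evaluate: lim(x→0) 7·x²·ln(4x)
This is a 0·∞ indeterminate form.

Rewrite 0·∞ as a quotient (0/0 or ∞/∞ form), then apply L'Hôpital's rule:
  lim(x→0) 7·x²·ln(4x) = 0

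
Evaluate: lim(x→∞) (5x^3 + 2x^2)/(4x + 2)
This is an ∞/∞ indeterminate form.

Apply L'Hôpital's rule: differentiate numerator and denominator separately.
  f(x) = 5·x^3 + 2·x^2   ⇒   f'(x) = 15·x^2 + 4·x
  g(x) = 4·x + 2   ⇒   g'(x) = 4
  lim(x→∞) f'(x)/g'(x) = lim(x→∞) (15·x^2 + 4·x)/(4)
  = ∞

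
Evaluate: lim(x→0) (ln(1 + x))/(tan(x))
This is a 0/0 indeterminate form.

Apply L'Hôpital's rule: differentiate numerator and denominator separately.
  f(x) = ln(x + 1)   ⇒   f'(x) = 1/(x + 1)
  g(x) = tan(x)   ⇒   g'(x) = tan(x)^2 + 1
  lim(x→0) f'(x)/g'(x) = lim(x→0) (1/(x + 1))/(tan(x)^2 + 1)
  = 1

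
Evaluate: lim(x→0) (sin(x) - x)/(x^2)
This is a 0/0 indeterminate form.

Apply L'Hôpital's rule: differentiate numerator and denominator separately.
  f(x) = -x + sin(x)   ⇒   f'(x) = cos(x) - 1
  g(x) = x^2   ⇒   g'(x) = 2·x
  lim(x→0) f'(x)/g'(x) = lim(x→0) (cos(x) - 1)/(2·x)
  = 0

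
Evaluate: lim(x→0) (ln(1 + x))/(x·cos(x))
This is a 0/0 indeterminate form.

Apply L'Hôpital's rule: differentiate numerator and denominator separately.
  f(x) = ln(x + 1)   ⇒   f'(x) = 1/(x + 1)
  g(x) = x·cos(x)   ⇒   g'(x) = -x·sin(x) + cos(x)
  lim(x→0) f'(x)/g'(x) = lim(x→0) (1/(x + 1))/(-x·sin(x) + cos(x))
  = 1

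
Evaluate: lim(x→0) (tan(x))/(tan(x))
This is a 0/0 indeterminate form.

Apply L'Hôpital's rule: differentiate numerator and denominator separately.
  f(x) = tan(x)   ⇒   f'(x) = tan(x)^2 + 1
  g(x) = tan(x)   ⇒   g'(x) = tan(x)^2 + 1
  lim(x→0) f'(x)/g'(x) = lim(x→0) (tan(x)^2 + 1)/(tan(x)^2 + 1)
  = 1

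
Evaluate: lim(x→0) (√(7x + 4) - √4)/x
This is a standard limit.

Factor or rationalize the expression:
  lim(x→0) (√(7x + 4) - √4)/x = 7/4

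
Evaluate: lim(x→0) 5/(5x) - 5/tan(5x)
This is an ∞-∞ indeterminate form.

Combine fractions or rationalize to convert ∞-∞ to 0/0 form:
  lim(x→0) 5/(5x) - 5/tan(5x) = 0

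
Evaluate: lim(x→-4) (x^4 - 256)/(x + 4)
This is a standard limit.

Factor or rationalize the expression:
  lim(x→-4) (x^4 - 256)/(x + 4) = -256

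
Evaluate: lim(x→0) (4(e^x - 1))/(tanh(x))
This is a 0/0 indeterminate form.

Apply L'Hôpital's rule: differentiate numerator and denominator separately.
  f(x) = 4·e^(x) - 4   ⇒   f'(x) = 4·e^(x)
  g(x) = tanh(x)   ⇒   g'(x) = 1 - tanh(x)^2
  lim(x→0) f'(x)/g'(x) = lim(x→0) (4·e^(x))/(1 - tanh(x)^2)
  = 4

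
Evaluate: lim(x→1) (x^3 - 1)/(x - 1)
This is a standard limit.

Factor or rationalize the expression:
  lim(x→1) (x^3 - 1)/(x - 1) = 3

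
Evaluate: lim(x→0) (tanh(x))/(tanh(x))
This is a 0/0 indeterminate form.

Apply L'Hôpital's rule: differentiate numerator and denominator separately.
  f(x) = tanh(x)   ⇒   f'(x) = 1 - tanh(x)^2
  g(x) = tanh(x)   ⇒   g'(x) = 1 - tanh(x)^2
  lim(x→0) f'(x)/g'(x) = lim(x→0) (1 - tanh(x)^2)/(1 - tanh(x)^2)
  = 1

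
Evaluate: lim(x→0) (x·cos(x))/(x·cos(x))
This is a 0/0 indeterminate form.

Apply L'Hôpital's rule: differentiate numerator and denominator separately.
  f(x) = x·cos(x)   ⇒   f'(x) = -x·sin(x) + cos(x)
  g(x) = x·cos(x)   ⇒   g'(x) = -x·sin(x) + cos(x)
  lim(x→0) f'(x)/g'(x) = lim(x→0) (-x·sin(x) + cos(x))/(-x·sin(x) + cos(x))
  = 1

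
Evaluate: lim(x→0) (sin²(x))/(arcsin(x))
This is a 0/0 indeterminate form.

Apply L'Hôpital's rule: differentiate numerator and denominator separately.
  f(x) = sin(x)^2   ⇒   f'(x) = 2·sin(x)·cos(x)
  g(x) = asin(x)   ⇒   g'(x) = 1/sqrt(1 - x^2)
  lim(x→0) f'(x)/g'(x) = lim(x→0) (2·sin(x)·cos(x))/(1/sqrt(1 - x^2))
  = 0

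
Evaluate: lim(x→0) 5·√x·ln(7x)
This is a 0·∞ indeterminate form.

Rewrite 0·∞ as a quotient (0/0 or ∞/∞ form), then apply L'Hôpital's rule:
  lim(x→0) 5·√x·ln(7x) = 0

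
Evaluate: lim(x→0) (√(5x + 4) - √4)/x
This is a standard limit.

Factor or rationalize the expression:
  lim(x→0) (√(5x + 4) - √4)/x = 5/4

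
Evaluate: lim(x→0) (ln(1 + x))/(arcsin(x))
This is a 0/0 indeterminate form.

Apply L'Hôpital's rule: differentiate numerator and denominator separately.
  f(x) = ln(x + 1)   ⇒   f'(x) = 1/(x + 1)
  g(x) = asin(x)   ⇒   g'(x) = 1/sqrt(1 - x^2)
  lim(x→0) f'(x)/g'(x) = lim(x→0) (1/(x + 1))/(1/sqrt(1 - x^2))
  = 1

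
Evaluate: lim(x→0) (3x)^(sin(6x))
This is an exponential indeterminate form.

For exponential indeterminate forms, take the natural log:
  Let L = lim(x→0) (3x)^(sin(6x))
  Then ln(L) = lim(x→0) [exponent × ln(base)]
  Evaluate using L'Hôpital or standard limits, then exponentiate.
  L = 1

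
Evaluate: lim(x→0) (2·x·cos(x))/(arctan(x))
This is a 0/0 indeterminate form.

Apply L'Hôpital's rule: differentiate numerator and denominator separately.
  f(x) = 2·x·cos(x)   ⇒   f'(x) = -2·x·sin(x) + 2·cos(x)
  g(x) = atan(x)   ⇒   g'(x) = 1/(x^2 + 1)
  lim(x→0) f'(x)/g'(x) = lim(x→0) (-2·x·sin(x) + 2·cos(x))/(1/(x^2 + 1))
  = 2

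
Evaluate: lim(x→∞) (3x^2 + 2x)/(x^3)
This is an ∞/∞ indeterminate form.

Apply L'Hôpital's rule: differentiate numerator and denominator separately.
  f(x) = 3·x^2 + 2·x   ⇒   f'(x) = 6·x + 2
  g(x) = x^3   ⇒   g'(x) = 3·x^2
  lim(x→∞) f'(x)/g'(x) = lim(x→∞) (6·x + 2)/(3·x^2)
  = 0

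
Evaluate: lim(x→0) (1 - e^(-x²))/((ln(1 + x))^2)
This is a 0/0 indeterminate form.

Apply L'Hôpital's rule: differentiate numerator and denominator separately.
  f(x) = 1 - e^(-x^2)   ⇒   f'(x) = 2·x·e^(-x^2)
  g(x) = ln(x + 1)^2   ⇒   g'(x) = 2·ln(x + 1)/(x + 1)
  lim(x→0) f'(x)/g'(x) = lim(x→0) (2·x·e^(-x^2))/(2·ln(x + 1)/(x + 1))
  = 1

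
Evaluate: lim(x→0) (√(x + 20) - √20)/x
This is a standard limit.

Factor or rationalize the expression:
  lim(x→0) (√(x + 20) - √20)/x = sqrt(5)/20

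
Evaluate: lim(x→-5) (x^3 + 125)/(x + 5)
This is a standard limit.

Factor or rationalize the expression:
  lim(x→-5) (x^3 + 125)/(x + 5) = 75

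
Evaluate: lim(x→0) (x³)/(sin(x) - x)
This is a 0/0 indeterminate form.

Apply L'Hôpital's rule: differentiate numerator and denominator separately.
  f(x) = x^3   ⇒   f'(x) = 3·x^2
  g(x) = -x + sin(x)   ⇒   g'(x) = cos(x) - 1
  lim(x→0) f'(x)/g'(x) = lim(x→0) (3·x^2)/(cos(x) - 1)
  = -6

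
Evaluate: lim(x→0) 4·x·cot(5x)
This is a 0·∞ indeterminate form.

Rewrite 0·∞ as a quotient (0/0 or ∞/∞ form), then apply L'Hôpital's rule:
  lim(x→0) 4·x·cot(5x) = 4/5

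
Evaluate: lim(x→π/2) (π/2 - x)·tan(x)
This is a 0·∞ indeterminate form.

Rewrite 0·∞ as a quotient (0/0 or ∞/∞ form), then apply L'Hôpital's rule:
  lim(x→π/2) (π/2 - x)·tan(x) = 1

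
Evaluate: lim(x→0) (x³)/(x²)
This is a 0/0 indeterminate form.

Apply L'Hôpital's rule: differentiate numerator and denominator separately.
  f(x) = x^3   ⇒   f'(x) = 3·x^2
  g(x) = x^2   ⇒   g'(x) = 2·x
  lim(x→0) f'(x)/g'(x) = lim(x→0) (3·x^2)/(2·x)
  = 0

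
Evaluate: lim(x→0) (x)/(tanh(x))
This is a 0/0 indeterminate form.

Apply L'Hôpital's rule: differentiate numerator and denominator separately.
  f(x) = x   ⇒   f'(x) = 1
  g(x) = tanh(x)   ⇒   g'(x) = 1 - tanh(x)^2
  lim(x→0) f'(x)/g'(x) = lim(x→0) (1)/(1 - tanh(x)^2)
  = 1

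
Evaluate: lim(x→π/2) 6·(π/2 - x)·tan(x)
This is a 0·∞ indeterminate form.

Rewrite 0·∞ as a quotient (0/0 or ∞/∞ form), then apply L'Hôpital's rule:
  lim(x→π/2) 6·(π/2 - x)·tan(x) = 6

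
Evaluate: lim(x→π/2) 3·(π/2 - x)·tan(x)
This is a 0·∞ indeterminate form.

Rewrite 0·∞ as a quotient (0/0 or ∞/∞ form), then apply L'Hôpital's rule:
  lim(x→π/2) 3·(π/2 - x)·tan(x) = 3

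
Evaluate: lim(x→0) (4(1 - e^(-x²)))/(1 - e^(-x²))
This is a 0/0 indeterminate form.

Apply L'Hôpital's rule: differentiate numerator and denominator separately.
  f(x) = 4 - 4·e^(-x^2)   ⇒   f'(x) = 8·x·e^(-x^2)
  g(x) = 1 - e^(-x^2)   ⇒   g'(x) = 2·x·e^(-x^2)
  lim(x→0) f'(x)/g'(x) = lim(x→0) (8·x·e^(-x^2))/(2·x·e^(-x^2))
  = 4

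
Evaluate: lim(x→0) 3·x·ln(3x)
This is a 0·∞ indeterminate form.

Rewrite 0·∞ as a quotient (0/0 or ∞/∞ form), then apply L'Hôpital's rule:
  lim(x→0) 3·x·ln(3x) = 0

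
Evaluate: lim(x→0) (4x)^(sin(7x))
This is an exponential indeterminate form.

For exponential indeterminate forms, take the natural log:
  Let L = lim(x→0) (4x)^(sin(7x))
  Then ln(L) = lim(x→0) [exponent × ln(base)]
  Evaluate using L'Hôpital or standard limits, then exponentiate.
  L = 1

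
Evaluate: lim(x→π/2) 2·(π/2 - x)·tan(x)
This is a 0·∞ indeterminate form.

Rewrite 0·∞ as a quotient (0/0 or ∞/∞ form), then apply L'Hôpital's rule:
  lim(x→π/2) 2·(π/2 - x)·tan(x) = 2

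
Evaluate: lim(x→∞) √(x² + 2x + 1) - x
This is an ∞-∞ indeterminate form.

Combine fractions or rationalize to convert ∞-∞ to 0/0 form:
  lim(x→∞) √(x² + 2x + 1) - x = 1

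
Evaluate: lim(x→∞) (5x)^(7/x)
This is an exponential indeterminate form.

For exponential indeterminate forms, take the natural log:
  Let L = lim(x→∞) (5x)^(7/x)
  Then ln(L) = lim(x→∞) [exponent × ln(base)]
  Evaluate using L'Hôpital or standard limits, then exponentiate.
  L = 1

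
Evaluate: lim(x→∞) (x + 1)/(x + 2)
This is an ∞/∞ indeterminate form.

Apply L'Hôpital's rule: differentiate numerator and denominator separately.
  f(x) = x + 1   ⇒   f'(x) = 1
  g(x) = x + 2   ⇒   g'(x) = 1
  lim(x→∞) f'(x)/g'(x) = lim(x→∞) (1)/(1)
  = 1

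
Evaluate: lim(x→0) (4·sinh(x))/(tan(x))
This is a 0/0 indeterminate form.

Apply L'Hôpital's rule: differentiate numerator and denominator separately.
  f(x) = 4·sinh(x)   ⇒   f'(x) = 4·cosh(x)
  g(x) = tan(x)   ⇒   g'(x) = tan(x)^2 + 1
  lim(x→0) f'(x)/g'(x) = lim(x→0) (4·cosh(x))/(tan(x)^2 + 1)
  = 4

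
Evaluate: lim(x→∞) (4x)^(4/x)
This is an exponential indeterminate form.

For exponential indeterminate forms, take the natural log:
  Let L = lim(x→∞) (4x)^(4/x)
  Then ln(L) = lim(x→∞) [exponent × ln(base)]
  Evaluate using L'Hôpital or standard limits, then exponentiate.
  L = 1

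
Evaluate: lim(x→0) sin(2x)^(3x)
This is an exponential indeterminate form.

For exponential indeterminate forms, take the natural log:
  Let L = lim(x→0) sin(2x)^(3x)
  Then ln(L) = lim(x→0) [exponent × ln(base)]
  Evaluate using L'Hôpital or standard limits, then exponentiate.
  L = 1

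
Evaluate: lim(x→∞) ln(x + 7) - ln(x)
This is an ∞-∞ indeterminate form.

Combine fractions or rationalize to convert ∞-∞ to 0/0 form:
  lim(x→∞) ln(x + 7) - ln(x) = 0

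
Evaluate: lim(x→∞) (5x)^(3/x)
This is an exponential indeterminate form.

For exponential indeterminate forms, take the natural log:
  Let L = lim(x→∞) (5x)^(3/x)
  Then ln(L) = lim(x→∞) [exponent × ln(base)]
  Evaluate using L'Hôpital or standard limits, then exponentiate.
  L = 1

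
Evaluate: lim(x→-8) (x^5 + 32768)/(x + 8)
This is a standard limit.

Factor or rationalize the expression:
  lim(x→-8) (x^5 + 32768)/(x + 8) = 20480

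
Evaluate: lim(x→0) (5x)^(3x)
This is an exponential indeterminate form.

For exponential indeterminate forms, take the natural log:
  Let L = lim(x→0) (5x)^(3x)
  Then ln(L) = lim(x→0) [exponent × ln(base)]
  Evaluate using L'Hôpital or standard limits, then exponentiate.
  L = 1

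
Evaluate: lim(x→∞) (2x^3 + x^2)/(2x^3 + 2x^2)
This is an ∞/∞ indeterminate form.

Apply L'Hôpital's rule: differentiate numerator and denominator separately.
  f(x) = 2·x^3 + x^2   ⇒   f'(x) = 6·x^2 + 2·x
  g(x) = 2·x^3 + 2·x^2   ⇒   g'(x) = 6·x^2 + 4·x
  lim(x→∞) f'(x)/g'(x) = lim(x→∞) (6·x^2 + 2·x)/(6·x^2 + 4·x)
  = 1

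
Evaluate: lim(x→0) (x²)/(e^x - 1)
This is a 0/0 indeterminate form.

Apply L'Hôpital's rule: differentiate numerator and denominator separately.
  f(x) = x^2   ⇒   f'(x) = 2·x
  g(x) = e^(x) - 1   ⇒   g'(x) = e^(x)
  lim(x→0) f'(x)/g'(x) = lim(x→0) (2·x)/(e^(x))
  = 0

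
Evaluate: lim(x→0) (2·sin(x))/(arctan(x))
This is a 0/0 indeterminate form.

Apply L'Hôpital's rule: differentiate numerator and denominator separately.
  f(x) = 2·sin(x)   ⇒   f'(x) = 2·cos(x)
  g(x) = atan(x)   ⇒   g'(x) = 1/(x^2 + 1)
  lim(x→0) f'(x)/g'(x) = lim(x→0) (2·cos(x))/(1/(x^2 + 1))
  = 2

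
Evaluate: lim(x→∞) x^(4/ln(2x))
This is an exponential indeterminate form.

For exponential indeterminate forms, take the natural log:
  Let L = lim(x→∞) x^(4/ln(2x))
  Then ln(L) = lim(x→∞) [exponent × ln(base)]
  Evaluate using L'Hôpital or standard limits, then exponentiate.
  L = e^(4)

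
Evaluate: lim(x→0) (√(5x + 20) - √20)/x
This is a standard limit.

Factor or rationalize the expression:
  lim(x→0) (√(5x + 20) - √20)/x = sqrt(5)/4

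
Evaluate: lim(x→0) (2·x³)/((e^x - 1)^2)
This is a 0/0 indeterminate form.

Apply L'Hôpital's rule: differentiate numerator and denominator separately.
  f(x) = 2·x^3   ⇒   f'(x) = 6·x^2
  g(x) = (e^(x) - 1)^2   ⇒   g'(x) = 2·(e^(x) - 1)·e^(x)
  lim(x→0) f'(x)/g'(x) = lim(x→0) (6·x^2)/(2·(e^(x) - 1)·e^(x))
  = 0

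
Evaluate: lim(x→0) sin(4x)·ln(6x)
This is a 0·∞ indeterminate form.

Rewrite 0·∞ as a quotient (0/0 or ∞/∞ form), then apply L'Hôpital's rule:
  lim(x→0) sin(4x)·ln(6x) = 0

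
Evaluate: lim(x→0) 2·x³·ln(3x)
This is a 0·∞ indeterminate form.

Rewrite 0·∞ as a quotient (0/0 or ∞/∞ form), then apply L'Hôpital's rule:
  lim(x→0) 2·x³·ln(3x) = 0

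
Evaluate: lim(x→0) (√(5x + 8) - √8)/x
This is a standard limit.

Factor or rationalize the expression:
  lim(x→0) (√(5x + 8) - √8)/x = 5·sqrt(2)/8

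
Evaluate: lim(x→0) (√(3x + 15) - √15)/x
This is a standard limit.

Factor or rationalize the expression:
  lim(x→0) (√(3x + 15) - √15)/x = sqrt(15)/10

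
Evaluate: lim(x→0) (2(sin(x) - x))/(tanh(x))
This is a 0/0 indeterminate form.

Apply L'Hôpital's rule: differentiate numerator and denominator separately.
  f(x) = -2·x + 2·sin(x)   ⇒   f'(x) = 2·cos(x) - 2
  g(x) = tanh(x)   ⇒   g'(x) = 1 - tanh(x)^2
  lim(x→0) f'(x)/g'(x) = lim(x→0) (2·cos(x) - 2)/(1 - tanh(x)^2)
  = 0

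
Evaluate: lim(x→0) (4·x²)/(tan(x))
This is a 0/0 indeterminate form.

Apply L'Hôpital's rule: differentiate numerator and denominator separately.
  f(x) = 4·x^2   ⇒   f'(x) = 8·x
  g(x) = tan(x)   ⇒   g'(x) = tan(x)^2 + 1
  lim(x→0) f'(x)/g'(x) = lim(x→0) (8·x)/(tan(x)^2 + 1)
  = 0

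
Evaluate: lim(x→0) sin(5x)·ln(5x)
This is a 0·∞ indeterminate form.

Rewrite 0·∞ as a quotient (0/0 or ∞/∞ form), then apply L'Hôpital's rule:
  lim(x→0) sin(5x)·ln(5x) = 0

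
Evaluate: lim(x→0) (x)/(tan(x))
This is a 0/0 indeterminate form.

Apply L'Hôpital's rule: differentiate numerator and denominator separately.
  f(x) = x   ⇒   f'(x) = 1
  g(x) = tan(x)   ⇒   g'(x) = tan(x)^2 + 1
  lim(x→0) f'(x)/g'(x) = lim(x→0) (1)/(tan(x)^2 + 1)
  = 1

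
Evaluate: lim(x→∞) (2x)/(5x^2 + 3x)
This is an ∞/∞ indeterminate form.

Apply L'Hôpital's rule: differentiate numerator and denominator separately.
  f(x) = 2·x   ⇒   f'(x) = 2
  g(x) = 5·x^2 + 3·x   ⇒   g'(x) = 10·x + 3
  lim(x→∞) f'(x)/g'(x) = lim(x→∞) (2)/(10·x + 3)
  = 0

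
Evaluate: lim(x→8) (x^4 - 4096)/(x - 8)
This is a standard limit.

Factor or rationalize the expression:
  lim(x→8) (x^4 - 4096)/(x - 8) = 2048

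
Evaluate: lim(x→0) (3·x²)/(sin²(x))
This is a 0/0 indeterminate form.

Apply L'Hôpital's rule: differentiate numerator and denominator separately.
  f(x) = 3·x^2   ⇒   f'(x) = 6·x
  g(x) = sin(x)^2   ⇒   g'(x) = 2·sin(x)·cos(x)
  lim(x→0) f'(x)/g'(x) = lim(x→0) (6·x)/(2·sin(x)·cos(x))
  = 3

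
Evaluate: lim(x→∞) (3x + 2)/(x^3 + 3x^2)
This is an ∞/∞ indeterminate form.

Apply L'Hôpital's rule: differentiate numerator and denominator separately.
  f(x) = 3·x + 2   ⇒   f'(x) = 3
  g(x) = x^3 + 3·x^2   ⇒   g'(x) = 3·x^2 + 6·x
  lim(x→∞) f'(x)/g'(x) = lim(x→∞) (3)/(3·x^2 + 6·x)
  = 0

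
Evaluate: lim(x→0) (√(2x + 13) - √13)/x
This is a standard limit.

Factor or rationalize the expression:
  lim(x→0) (√(2x + 13) - √13)/x = sqrt(13)/13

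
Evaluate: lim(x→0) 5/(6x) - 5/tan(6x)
This is an ∞-∞ indeterminate form.

Combine fractions or rationalize to convert ∞-∞ to 0/0 form:
  lim(x→0) 5/(6x) - 5/tan(6x) = 0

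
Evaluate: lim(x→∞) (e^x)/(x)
This is an ∞/∞ indeterminate form.

Apply L'Hôpital's rule: differentiate numerator and denominator separately.
  f(x) = e^(x)   ⇒   f'(x) = e^(x)
  g(x) = x   ⇒   g'(x) = 1
  lim(x→∞) f'(x)/g'(x) = lim(x→∞) (e^(x))/(1)
  = ∞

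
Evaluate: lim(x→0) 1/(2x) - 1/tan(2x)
This is an ∞-∞ indeterminate form.

Combine fractions or rationalize to convert ∞-∞ to 0/0 form:
  lim(x→0) 1/(2x) - 1/tan(2x) = 0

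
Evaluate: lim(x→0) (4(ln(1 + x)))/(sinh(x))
This is a 0/0 indeterminate form.

Apply L'Hôpital's rule: differentiate numerator and denominator separately.
  f(x) = 4·ln(x + 1)   ⇒   f'(x) = 4/(x + 1)
  g(x) = sinh(x)   ⇒   g'(x) = cosh(x)
  lim(x→0) f'(x)/g'(x) = lim(x→0) (4/(x + 1))/(cosh(x))
  = 4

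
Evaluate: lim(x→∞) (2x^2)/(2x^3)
This is an ∞/∞ indeterminate form.

Apply L'Hôpital's rule: differentiate numerator and denominator separately.
  f(x) = 2·x^2   ⇒   f'(x) = 4·x
  g(x) = 2·x^3   ⇒   g'(x) = 6·x^2
  lim(x→∞) f'(x)/g'(x) = lim(x→∞) (4·x)/(6·x^2)
  = 0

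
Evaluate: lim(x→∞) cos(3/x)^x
This is an exponential indeterminate form.

For exponential indeterminate forms, take the natural log:
  Let L = lim(x→∞) cos(3/x)^x
  Then ln(L) = lim(x→∞) [exponent × ln(base)]
  Evaluate using L'Hôpital or standard limits, then exponentiate.
  L = 1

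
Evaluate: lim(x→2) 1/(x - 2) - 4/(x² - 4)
This is an ∞-∞ indeterminate form.

Combine fractions or rationalize to convert ∞-∞ to 0/0 form:
  lim(x→2) 1/(x - 2) - 4/(x² - 4) = 1/4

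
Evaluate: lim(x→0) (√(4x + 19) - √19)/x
This is a standard limit.

Factor or rationalize the expression:
  lim(x→0) (√(4x + 19) - √19)/x = 2·sqrt(19)/19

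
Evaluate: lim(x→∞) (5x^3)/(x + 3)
This is an ∞/∞ indeterminate form.

Apply L'Hôpital's rule: differentiate numerator and denominator separately.
  f(x) = 5·x^3   ⇒   f'(x) = 15·x^2
  g(x) = x + 3   ⇒   g'(x) = 1
  lim(x→∞) f'(x)/g'(x) = lim(x→∞) (15·x^2)/(1)
  = ∞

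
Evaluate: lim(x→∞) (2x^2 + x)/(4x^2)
This is an ∞/∞ indeterminate form.

Apply L'Hôpital's rule: differentiate numerator and denominator separately.
  f(x) = 2·x^2 + x   ⇒   f'(x) = 4·x + 1
  g(x) = 4·x^2   ⇒   g'(x) = 8·x
  lim(x→∞) f'(x)/g'(x) = lim(x→∞) (4·x + 1)/(8·x)
  = 1/2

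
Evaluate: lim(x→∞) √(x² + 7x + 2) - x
This is an ∞-∞ indeterminate form.

Combine fractions or rationalize to convert ∞-∞ to 0/0 form:
  lim(x→∞) √(x² + 7x + 2) - x = 7/2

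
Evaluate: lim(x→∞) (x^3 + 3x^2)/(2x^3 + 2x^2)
This is an ∞/∞ indeterminate form.

Apply L'Hôpital's rule: differentiate numerator and denominator separately.
  f(x) = x^3 + 3·x^2   ⇒   f'(x) = 3·x^2 + 6·x
  g(x) = 2·x^3 + 2·x^2   ⇒   g'(x) = 6·x^2 + 4·x
  lim(x→∞) f'(x)/g'(x) = lim(x→∞) (3·x^2 + 6·x)/(6·x^2 + 4·x)
  = 1/2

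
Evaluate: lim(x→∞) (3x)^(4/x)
This is an exponential indeterminate form.

For exponential indeterminate forms, take the natural log:
  Let L = lim(x→∞) (3x)^(4/x)
  Then ln(L) = lim(x→∞) [exponent × ln(base)]
  Evaluate using L'Hôpital or standard limits, then exponentiate.
  L = 1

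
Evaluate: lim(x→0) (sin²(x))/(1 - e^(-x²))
This is a 0/0 indeterminate form.

Apply L'Hôpital's rule: differentiate numerator and denominator separately.
  f(x) = sin(x)^2   ⇒   f'(x) = 2·sin(x)·cos(x)
  g(x) = 1 - e^(-x^2)   ⇒   g'(x) = 2·x·e^(-x^2)
  lim(x→0) f'(x)/g'(x) = lim(x→0) (2·sin(x)·cos(x))/(2·x·e^(-x^2))
  = 1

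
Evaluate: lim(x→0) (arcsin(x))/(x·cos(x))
This is a 0/0 indeterminate form.

Apply L'Hôpital's rule: differentiate numerator and denominator separately.
  f(x) = asin(x)   ⇒   f'(x) = 1/sqrt(1 - x^2)
  g(x) = x·cos(x)   ⇒   g'(x) = -x·sin(x) + cos(x)
  lim(x→0) f'(x)/g'(x) = lim(x→0) (1/sqrt(1 - x^2))/(-x·sin(x) + cos(x))
  = 1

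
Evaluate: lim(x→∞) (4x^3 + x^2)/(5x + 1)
This is an ∞/∞ indeterminate form.

Apply L'Hôpital's rule: differentiate numerator and denominator separately.
  f(x) = 4·x^3 + x^2   ⇒   f'(x) = 12·x^2 + 2·x
  g(x) = 5·x + 1   ⇒   g'(x) = 5
  lim(x→∞) f'(x)/g'(x) = lim(x→∞) (12·x^2 + 2·x)/(5)
  = ∞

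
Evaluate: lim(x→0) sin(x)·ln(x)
This is a 0·∞ indeterminate form.

Rewrite 0·∞ as a quotient (0/0 or ∞/∞ form), then apply L'Hôpital's rule:
  lim(x→0) sin(x)·ln(x) = 0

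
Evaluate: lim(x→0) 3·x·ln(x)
This is a 0·∞ indeterminate form.

Rewrite 0·∞ as a quotient (0/0 or ∞/∞ form), then apply L'Hôpital's rule:
  lim(x→0) 3·x·ln(x) = 0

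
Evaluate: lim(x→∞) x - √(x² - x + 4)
This is an ∞-∞ indeterminate form.

Combine fractions or rationalize to convert ∞-∞ to 0/0 form:
  lim(x→∞) x - √(x² - x + 4) = 1/2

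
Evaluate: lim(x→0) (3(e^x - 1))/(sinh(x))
This is a 0/0 indeterminate form.

Apply L'Hôpital's rule: differentiate numerator and denominator separately.
  f(x) = 3·e^(x) - 3   ⇒   f'(x) = 3·e^(x)
  g(x) = sinh(x)   ⇒   g'(x) = cosh(x)
  lim(x→0) f'(x)/g'(x) = lim(x→0) (3·e^(x))/(cosh(x))
  = 3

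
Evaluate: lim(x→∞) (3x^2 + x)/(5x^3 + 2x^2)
This is an ∞/∞ indeterminate form.

Apply L'Hôpital's rule: differentiate numerator and denominator separately.
  f(x) = 3·x^2 + x   ⇒   f'(x) = 6·x + 1
  g(x) = 5·x^3 + 2·x^2   ⇒   g'(x) = 15·x^2 + 4·x
  lim(x→∞) f'(x)/g'(x) = lim(x→∞) (6·x + 1)/(15·x^2 + 4·x)
  = 0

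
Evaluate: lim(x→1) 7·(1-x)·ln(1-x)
This is a 0·∞ indeterminate form.

Rewrite 0·∞ as a quotient (0/0 or ∞/∞ form), then apply L'Hôpital's rule:
  lim(x→1) 7·(1-x)·ln(1-x) = 0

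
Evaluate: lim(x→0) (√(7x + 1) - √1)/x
This is a standard limit.

Factor or rationalize the expression:
  lim(x→0) (√(7x + 1) - √1)/x = 7/2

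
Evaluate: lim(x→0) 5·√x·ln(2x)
This is a 0·∞ indeterminate form.

Rewrite 0·∞ as a quotient (0/0 or ∞/∞ form), then apply L'Hôpital's rule:
  lim(x→0) 5·√x·ln(2x) = 0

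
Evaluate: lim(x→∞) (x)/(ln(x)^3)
This is an ∞/∞ indeterminate form.

Apply L'Hôpital's rule: differentiate numerator and denominator separately.
  f(x) = x   ⇒   f'(x) = 1
  g(x) = ln(x)^3   ⇒   g'(x) = 3·ln(x)^2/x
  lim(x→∞) f'(x)/g'(x) = lim(x→∞) (1)/(3·ln(x)^2/x)
  = ∞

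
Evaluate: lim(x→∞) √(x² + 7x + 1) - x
This is an ∞-∞ indeterminate form.

Combine fractions or rationalize to convert ∞-∞ to 0/0 form:
  lim(x→∞) √(x² + 7x + 1) - x = 7/2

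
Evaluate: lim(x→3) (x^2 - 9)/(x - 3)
This is a standard limit.

Factor or rationalize the expression:
  lim(x→3) (x^2 - 9)/(x - 3) = 6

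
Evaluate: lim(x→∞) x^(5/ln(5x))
This is an exponential indeterminate form.

For exponential indeterminate forms, take the natural log:
  Let L = lim(x→∞) x^(5/ln(5x))
  Then ln(L) = lim(x→∞) [exponent × ln(base)]
  Evaluate using L'Hôpital or standard limits, then exponentiate.
  L = e^(5)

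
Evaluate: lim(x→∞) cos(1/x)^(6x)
This is an exponential indeterminate form.

For exponential indeterminate forms, take the natural log:
  Let L = lim(x→∞) cos(1/x)^(6x)
  Then ln(L) = lim(x→∞) [exponent × ln(base)]
  Evaluate using L'Hôpital or standard limits, then exponentiate.
  L = 1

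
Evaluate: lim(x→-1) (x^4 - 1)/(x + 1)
This is a standard limit.

Factor or rationalize the expression:
  lim(x→-1) (x^4 - 1)/(x + 1) = -4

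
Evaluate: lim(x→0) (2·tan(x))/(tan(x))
This is a 0/0 indeterminate form.

Apply L'Hôpital's rule: differentiate numerator and denominator separately.
  f(x) = 2·tan(x)   ⇒   f'(x) = 2·tan(x)^2 + 2
  g(x) = tan(x)   ⇒   g'(x) = tan(x)^2 + 1
  lim(x→0) f'(x)/g'(x) = lim(x→0) (2·tan(x)^2 + 2)/(tan(x)^2 + 1)
  = 2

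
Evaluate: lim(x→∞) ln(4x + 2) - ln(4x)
This is an ∞-∞ indeterminate form.

Combine fractions or rationalize to convert ∞-∞ to 0/0 form:
  lim(x→∞) ln(4x + 2) - ln(4x) = 0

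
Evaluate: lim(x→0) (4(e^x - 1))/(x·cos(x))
This is a 0/0 indeterminate form.

Apply L'Hôpital's rule: differentiate numerator and denominator separately.
  f(x) = 4·e^(x) - 4   ⇒   f'(x) = 4·e^(x)
  g(x) = x·cos(x)   ⇒   g'(x) = -x·sin(x) + cos(x)
  lim(x→0) f'(x)/g'(x) = lim(x→0) (4·e^(x))/(-x·sin(x) + cos(x))
  = 4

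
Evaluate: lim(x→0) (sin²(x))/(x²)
This is a 0/0 indeterminate form.

Apply L'Hôpital's rule: differentiate numerator and denominator separately.
  f(x) = sin(x)^2   ⇒   f'(x) = 2·sin(x)·cos(x)
  g(x) = x^2   ⇒   g'(x) = 2·x
  lim(x→0) f'(x)/g'(x) = lim(x→0) (2·sin(x)·cos(x))/(2·x)
  = 1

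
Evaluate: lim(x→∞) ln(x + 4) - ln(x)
This is an ∞-∞ indeterminate form.

Combine fractions or rationalize to convert ∞-∞ to 0/0 form:
  lim(x→∞) ln(x + 4) - ln(x) = 0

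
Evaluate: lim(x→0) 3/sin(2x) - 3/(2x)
This is an ∞-∞ indeterminate form.

Combine fractions or rationalize to convert ∞-∞ to 0/0 form:
  lim(x→0) 3/sin(2x) - 3/(2x) = 0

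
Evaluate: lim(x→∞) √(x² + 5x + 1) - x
This is an ∞-∞ indeterminate form.

Combine fractions or rationalize to convert ∞-∞ to 0/0 form:
  lim(x→∞) √(x² + 5x + 1) - x = 5/2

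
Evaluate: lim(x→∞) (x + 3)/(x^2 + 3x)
This is an ∞/∞ indeterminate form.

Apply L'Hôpital's rule: differentiate numerator and denominator separately.
  f(x) = x + 3   ⇒   f'(x) = 1
  g(x) = x^2 + 3·x   ⇒   g'(x) = 2·x + 3
  lim(x→∞) f'(x)/g'(x) = lim(x→∞) (1)/(2·x + 3)
  = 0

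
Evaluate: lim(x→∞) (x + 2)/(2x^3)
This is an ∞/∞ indeterminate form.

Apply L'Hôpital's rule: differentiate numerator and denominator separately.
  f(x) = x + 2   ⇒   f'(x) = 1
  g(x) = 2·x^3   ⇒   g'(x) = 6·x^2
  lim(x→∞) f'(x)/g'(x) = lim(x→∞) (1)/(6·x^2)
  = 0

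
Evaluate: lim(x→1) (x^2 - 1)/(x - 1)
This is a standard limit.

Factor or rationalize the expression:
  lim(x→1) (x^2 - 1)/(x - 1) = 2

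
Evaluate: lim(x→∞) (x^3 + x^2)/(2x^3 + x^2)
This is an ∞/∞ indeterminate form.

Apply L'Hôpital's rule: differentiate numerator and denominator separately.
  f(x) = x^3 + x^2   ⇒   f'(x) = 3·x^2 + 2·x
  g(x) = 2·x^3 + x^2   ⇒   g'(x) = 6·x^2 + 2·x
  lim(x→∞) f'(x)/g'(x) = lim(x→∞) (3·x^2 + 2·x)/(6·x^2 + 2·x)
  = 1/2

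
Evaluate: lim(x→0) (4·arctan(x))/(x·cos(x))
This is a 0/0 indeterminate form.

Apply L'Hôpital's rule: differentiate numerator and denominator separately.
  f(x) = 4·atan(x)   ⇒   f'(x) = 4/(x^2 + 1)
  g(x) = x·cos(x)   ⇒   g'(x) = -x·sin(x) + cos(x)
  lim(x→0) f'(x)/g'(x) = lim(x→0) (4/(x^2 + 1))/(-x·sin(x) + cos(x))
  = 4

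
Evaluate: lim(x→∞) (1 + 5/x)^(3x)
This is an exponential indeterminate form.

For exponential indeterminate forms, take the natural log:
  Let L = lim(x→∞) (1 + 5/x)^(3x)
  Then ln(L) = lim(x→∞) [exponent × ln(base)]
  Evaluate using L'Hôpital or standard limits, then exponentiate.
  L = e^(15)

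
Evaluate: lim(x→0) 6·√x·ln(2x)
This is a 0·∞ indeterminate form.

Rewrite 0·∞ as a quotient (0/0 or ∞/∞ form), then apply L'Hôpital's rule:
  lim(x→0) 6·√x·ln(2x) = 0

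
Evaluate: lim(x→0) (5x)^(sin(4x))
This is an exponential indeterminate form.

For exponential indeterminate forms, take the natural log:
  Let L = lim(x→0) (5x)^(sin(4x))
  Then ln(L) = lim(x→0) [exponent × ln(base)]
  Evaluate using L'Hôpital or standard limits, then exponentiate.
  L = 1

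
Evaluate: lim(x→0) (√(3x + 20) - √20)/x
This is a standard limit.

Factor or rationalize the expression:
  lim(x→0) (√(3x + 20) - √20)/x = 3·sqrt(5)/20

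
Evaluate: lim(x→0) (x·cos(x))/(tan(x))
This is a 0/0 indeterminate form.

Apply L'Hôpital's rule: differentiate numerator and denominator separately.
  f(x) = x·cos(x)   ⇒   f'(x) = -x·sin(x) + cos(x)
  g(x) = tan(x)   ⇒   g'(x) = tan(x)^2 + 1
  lim(x→0) f'(x)/g'(x) = lim(x→0) (-x·sin(x) + cos(x))/(tan(x)^2 + 1)
  = 1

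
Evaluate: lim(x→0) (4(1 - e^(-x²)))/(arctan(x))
This is a 0/0 indeterminate form.

Apply L'Hôpital's rule: differentiate numerator and denominator separately.
  f(x) = 4 - 4·e^(-x^2)   ⇒   f'(x) = 8·x·e^(-x^2)
  g(x) = atan(x)   ⇒   g'(x) = 1/(x^2 + 1)
  lim(x→0) f'(x)/g'(x) = lim(x→0) (8·x·e^(-x^2))/(1/(x^2 + 1))
  = 0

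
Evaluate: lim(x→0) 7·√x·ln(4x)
This is a 0·∞ indeterminate form.

Rewrite 0·∞ as a quotient (0/0 or ∞/∞ form), then apply L'Hôpital's rule:
  lim(x→0) 7·√x·ln(4x) = 0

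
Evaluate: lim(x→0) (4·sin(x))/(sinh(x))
This is a 0/0 indeterminate form.

Apply L'Hôpital's rule: differentiate numerator and denominator separately.
  f(x) = 4·sin(x)   ⇒   f'(x) = 4·cos(x)
  g(x) = sinh(x)   ⇒   g'(x) = cosh(x)
  lim(x→0) f'(x)/g'(x) = lim(x→0) (4·cos(x))/(cosh(x))
  = 4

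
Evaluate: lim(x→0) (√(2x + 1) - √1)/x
This is a standard limit.

Factor or rationalize the expression:
  lim(x→0) (√(2x + 1) - √1)/x = 1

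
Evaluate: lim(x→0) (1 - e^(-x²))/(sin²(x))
This is a 0/0 indeterminate form.

Apply L'Hôpital's rule: differentiate numerator and denominator separately.
  f(x) = 1 - e^(-x^2)   ⇒   f'(x) = 2·x·e^(-x^2)
  g(x) = sin(x)^2   ⇒   g'(x) = 2·sin(x)·cos(x)
  lim(x→0) f'(x)/g'(x) = lim(x→0) (2·x·e^(-x^2))/(2·sin(x)·cos(x))
  = 1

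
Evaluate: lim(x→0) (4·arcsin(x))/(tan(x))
This is a 0/0 indeterminate form.

Apply L'Hôpital's rule: differentiate numerator and denominator separately.
  f(x) = 4·asin(x)   ⇒   f'(x) = 4/sqrt(1 - x^2)
  g(x) = tan(x)   ⇒   g'(x) = tan(x)^2 + 1
  lim(x→0) f'(x)/g'(x) = lim(x→0) (4/sqrt(1 - x^2))/(tan(x)^2 + 1)
  = 4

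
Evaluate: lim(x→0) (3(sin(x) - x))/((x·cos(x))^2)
This is a 0/0 indeterminate form.

Apply L'Hôpital's rule: differentiate numerator and denominator separately.
  f(x) = -3·x + 3·sin(x)   ⇒   f'(x) = 3·cos(x) - 3
  g(x) = x^2·cos(x)^2   ⇒   g'(x) = -2·x^2·sin(x)·cos(x) + 2·x·cos(x)^2
  lim(x→0) f'(x)/g'(x) = lim(x→0) (3·cos(x) - 3)/(-2·x^2·sin(x)·cos(x) + 2·x·cos(x)^2)
  = 0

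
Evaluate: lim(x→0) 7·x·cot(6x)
This is a 0·∞ indeterminate form.

Rewrite 0·∞ as a quotient (0/0 or ∞/∞ form), then apply L'Hôpital's rule:
  lim(x→0) 7·x·cot(6x) = 7/6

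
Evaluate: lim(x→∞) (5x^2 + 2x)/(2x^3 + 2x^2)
This is an ∞/∞ indeterminate form.

Apply L'Hôpital's rule: differentiate numerator and denominator separately.
  f(x) = 5·x^2 + 2·x   ⇒   f'(x) = 10·x + 2
  g(x) = 2·x^3 + 2·x^2   ⇒   g'(x) = 6·x^2 + 4·x
  lim(x→∞) f'(x)/g'(x) = lim(x→∞) (10·x + 2)/(6·x^2 + 4·x)
  = 0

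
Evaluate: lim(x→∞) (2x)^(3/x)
This is an exponential indeterminate form.

For exponential indeterminate forms, take the natural log:
  Let L = lim(x→∞) (2x)^(3/x)
  Then ln(L) = lim(x→∞) [exponent × ln(base)]
  Evaluate using L'Hôpital or standard limits, then exponentiate.
  L = 1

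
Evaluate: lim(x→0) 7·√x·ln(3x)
This is a 0·∞ indeterminate form.

Rewrite 0·∞ as a quotient (0/0 or ∞/∞ form), then apply L'Hôpital's rule:
  lim(x→0) 7·√x·ln(3x) = 0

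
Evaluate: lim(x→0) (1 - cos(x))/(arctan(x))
This is a 0/0 indeterminate form.

Apply L'Hôpital's rule: differentiate numerator and denominator separately.
  f(x) = 1 - cos(x)   ⇒   f'(x) = sin(x)
  g(x) = atan(x)   ⇒   g'(x) = 1/(x^2 + 1)
  lim(x→0) f'(x)/g'(x) = lim(x→0) (sin(x))/(1/(x^2 + 1))
  = 0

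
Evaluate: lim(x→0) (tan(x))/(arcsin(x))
This is a 0/0 indeterminate form.

Apply L'Hôpital's rule: differentiate numerator and denominator separately.
  f(x) = tan(x)   ⇒   f'(x) = tan(x)^2 + 1
  g(x) = asin(x)   ⇒   g'(x) = 1/sqrt(1 - x^2)
  lim(x→0) f'(x)/g'(x) = lim(x→0) (tan(x)^2 + 1)/(1/sqrt(1 - x^2))
  = 1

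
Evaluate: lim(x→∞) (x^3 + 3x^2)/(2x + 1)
This is an ∞/∞ indeterminate form.

Apply L'Hôpital's rule: differentiate numerator and denominator separately.
  f(x) = x^3 + 3·x^2   ⇒   f'(x) = 3·x^2 + 6·x
  g(x) = 2·x + 1   ⇒   g'(x) = 2
  lim(x→∞) f'(x)/g'(x) = lim(x→∞) (3·x^2 + 6·x)/(2)
  = ∞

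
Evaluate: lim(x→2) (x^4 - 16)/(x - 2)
This is a standard limit.

Factor or rationalize the expression:
  lim(x→2) (x^4 - 16)/(x - 2) = 32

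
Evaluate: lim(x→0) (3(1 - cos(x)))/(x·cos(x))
This is a 0/0 indeterminate form.

Apply L'Hôpital's rule: differentiate numerator and denominator separately.
  f(x) = 3 - 3·cos(x)   ⇒   f'(x) = 3·sin(x)
  g(x) = x·cos(x)   ⇒   g'(x) = -x·sin(x) + cos(x)
  lim(x→0) f'(x)/g'(x) = lim(x→0) (3·sin(x))/(-x·sin(x) + cos(x))
  = 0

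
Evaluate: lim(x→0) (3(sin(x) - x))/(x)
This is a 0/0 indeterminate form.

Apply L'Hôpital's rule: differentiate numerator and denominator separately.
  f(x) = -3·x + 3·sin(x)   ⇒   f'(x) = 3·cos(x) - 3
  g(x) = x   ⇒   g'(x) = 1
  lim(x→0) f'(x)/g'(x) = lim(x→0) (3·cos(x) - 3)/(1)
  = 0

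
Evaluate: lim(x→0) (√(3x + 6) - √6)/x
This is a standard limit.

Factor or rationalize the expression:
  lim(x→0) (√(3x + 6) - √6)/x = sqrt(6)/4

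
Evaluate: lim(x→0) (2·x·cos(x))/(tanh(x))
This is a 0/0 indeterminate form.

Apply L'Hôpital's rule: differentiate numerator and denominator separately.
  f(x) = 2·x·cos(x)   ⇒   f'(x) = -2·x·sin(x) + 2·cos(x)
  g(x) = tanh(x)   ⇒   g'(x) = 1 - tanh(x)^2
  lim(x→0) f'(x)/g'(x) = lim(x→0) (-2·x·sin(x) + 2·cos(x))/(1 - tanh(x)^2)
  = 2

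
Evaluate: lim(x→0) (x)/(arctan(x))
This is a 0/0 indeterminate form.

Apply L'Hôpital's rule: differentiate numerator and denominator separately.
  f(x) = x   ⇒   f'(x) = 1
  g(x) = atan(x)   ⇒   g'(x) = 1/(x^2 + 1)
  lim(x→0) f'(x)/g'(x) = lim(x→0) (1)/(1/(x^2 + 1))
  = 1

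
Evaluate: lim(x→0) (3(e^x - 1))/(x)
This is a 0/0 indeterminate form.

Apply L'Hôpital's rule: differentiate numerator and denominator separately.
  f(x) = 3·e^(x) - 3   ⇒   f'(x) = 3·e^(x)
  g(x) = x   ⇒   g'(x) = 1
  lim(x→0) f'(x)/g'(x) = lim(x→0) (3·e^(x))/(1)
  = 3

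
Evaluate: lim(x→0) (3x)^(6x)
This is an exponential indeterminate form.

For exponential indeterminate forms, take the natural log:
  Let L = lim(x→0) (3x)^(6x)
  Then ln(L) = lim(x→0) [exponent × ln(base)]
  Evaluate using L'Hôpital or standard limits, then exponentiate.
  L = 1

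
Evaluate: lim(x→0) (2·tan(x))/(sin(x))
This is a 0/0 indeterminate form.

Apply L'Hôpital's rule: differentiate numerator and denominator separately.
  f(x) = 2·tan(x)   ⇒   f'(x) = 2·tan(x)^2 + 2
  g(x) = sin(x)   ⇒   g'(x) = cos(x)
  lim(x→0) f'(x)/g'(x) = lim(x→0) (2·tan(x)^2 + 2)/(cos(x))
  = 2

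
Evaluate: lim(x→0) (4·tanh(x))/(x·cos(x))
This is a 0/0 indeterminate form.

Apply L'Hôpital's rule: differentiate numerator and denominator separately.
  f(x) = 4·tanh(x)   ⇒   f'(x) = 4 - 4·tanh(x)^2
  g(x) = x·cos(x)   ⇒   g'(x) = -x·sin(x) + cos(x)
  lim(x→0) f'(x)/g'(x) = lim(x→0) (4 - 4·tanh(x)^2)/(-x·sin(x) + cos(x))
  = 4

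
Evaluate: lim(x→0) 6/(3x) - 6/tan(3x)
This is an ∞-∞ indeterminate form.

Combine fractions or rationalize to convert ∞-∞ to 0/0 form:
  lim(x→0) 6/(3x) - 6/tan(3x) = 0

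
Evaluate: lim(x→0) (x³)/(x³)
This is a 0/0 indeterminate form.

Apply L'Hôpital's rule: differentiate numerator and denominator separately.
  f(x) = x^3   ⇒   f'(x) = 3·x^2
  g(x) = x^3   ⇒   g'(x) = 3·x^2
  lim(x→0) f'(x)/g'(x) = lim(x→0) (3·x^2)/(3·x^2)
  = 1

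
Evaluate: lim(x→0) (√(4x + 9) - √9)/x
This is a standard limit.

Factor or rationalize the expression:
  lim(x→0) (√(4x + 9) - √9)/x = 2/3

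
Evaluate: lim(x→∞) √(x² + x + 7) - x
This is an ∞-∞ indeterminate form.

Combine fractions or rationalize to convert ∞-∞ to 0/0 form:
  lim(x→∞) √(x² + x + 7) - x = 1/2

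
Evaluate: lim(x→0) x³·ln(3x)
This is a 0·∞ indeterminate form.

Rewrite 0·∞ as a quotient (0/0 or ∞/∞ form), then apply L'Hôpital's rule:
  lim(x→0) x³·ln(3x) = 0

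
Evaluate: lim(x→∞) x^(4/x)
This is an exponential indeterminate form.

For exponential indeterminate forms, take the natural log:
  Let L = lim(x→∞) x^(4/x)
  Then ln(L) = lim(x→∞) [exponent × ln(base)]
  Evaluate using L'Hôpital or standard limits, then exponentiate.
  L = 1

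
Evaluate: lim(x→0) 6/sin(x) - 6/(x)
This is an ∞-∞ indeterminate form.

Combine fractions or rationalize to convert ∞-∞ to 0/0 form:
  lim(x→0) 6/sin(x) - 6/(x) = 0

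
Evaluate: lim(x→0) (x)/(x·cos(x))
This is a 0/0 indeterminate form.

Apply L'Hôpital's rule: differentiate numerator and denominator separately.
  f(x) = x   ⇒   f'(x) = 1
  g(x) = x·cos(x)   ⇒   g'(x) = -x·sin(x) + cos(x)
  lim(x→0) f'(x)/g'(x) = lim(x→0) (1)/(-x·sin(x) + cos(x))
  = 1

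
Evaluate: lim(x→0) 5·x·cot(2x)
This is a 0·∞ indeterminate form.

Rewrite 0·∞ as a quotient (0/0 or ∞/∞ form), then apply L'Hôpital's rule:
  lim(x→0) 5·x·cot(2x) = 5/2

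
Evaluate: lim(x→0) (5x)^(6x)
This is an exponential indeterminate form.

For exponential indeterminate forms, take the natural log:
  Let L = lim(x→0) (5x)^(6x)
  Then ln(L) = lim(x→0) [exponent × ln(base)]
  Evaluate using L'Hôpital or standard limits, then exponentiate.
  L = 1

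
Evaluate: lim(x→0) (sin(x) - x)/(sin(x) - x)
This is a 0/0 indeterminate form.

Apply L'Hôpital's rule: differentiate numerator and denominator separately.
  f(x) = -x + sin(x)   ⇒   f'(x) = cos(x) - 1
  g(x) = -x + sin(x)   ⇒   g'(x) = cos(x) - 1
  lim(x→0) f'(x)/g'(x) = lim(x→0) (cos(x) - 1)/(cos(x) - 1)
  = 1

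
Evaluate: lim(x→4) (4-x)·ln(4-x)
This is a 0·∞ indeterminate form.

Rewrite 0·∞ as a quotient (0/0 or ∞/∞ form), then apply L'Hôpital's rule:
  lim(x→4) (4-x)·ln(4-x) = 0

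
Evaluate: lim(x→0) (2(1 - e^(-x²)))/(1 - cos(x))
This is a 0/0 indeterminate form.

Apply L'Hôpital's rule: differentiate numerator and denominator separately.
  f(x) = 2 - 2·e^(-x^2)   ⇒   f'(x) = 4·x·e^(-x^2)
  g(x) = 1 - cos(x)   ⇒   g'(x) = sin(x)
  lim(x→0) f'(x)/g'(x) = lim(x→0) (4·x·e^(-x^2))/(sin(x))
  = 4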